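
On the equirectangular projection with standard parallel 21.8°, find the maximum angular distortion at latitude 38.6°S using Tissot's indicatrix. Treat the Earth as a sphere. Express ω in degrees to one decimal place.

In the equirectangular projection with standard parallel φ₀ = 21.8° (x = Rλ cos φ₀, y = Rφ), meridians are true-scale (h = 1) and the parallel scale is k = cos φ₀ / cos φ.
At 38.6°: h = 1.000, k = 1.188; principal scales a = 1.188, b = 1.000.
sin(ω/2) = (a − b)/(a + b) = 0.1881/2.188 = 0.08594, so ω = 2 arcsin(0.08594) ≈ 9.9°.

9.9°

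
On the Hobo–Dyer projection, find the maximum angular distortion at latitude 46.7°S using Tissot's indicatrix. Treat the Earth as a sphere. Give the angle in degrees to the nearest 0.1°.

16.6°

Hobo–Dyer is a cylindrical equal-area projection with standard parallels at ±37.5°. For cylindrical equal-area with standard parallel φ₀, h = cos φ / cos φ₀ and k = cos φ₀ / cos φ, so h·k = 1.
At 46.7°: h = 0.8645, k = 1.157; principal scales a = 1.157, b = 0.8645.
sin(ω/2) = (a − b)/(a + b) = 0.2923/2.021 = 0.1446, so ω = 2 arcsin(0.1446) ≈ 16.6°.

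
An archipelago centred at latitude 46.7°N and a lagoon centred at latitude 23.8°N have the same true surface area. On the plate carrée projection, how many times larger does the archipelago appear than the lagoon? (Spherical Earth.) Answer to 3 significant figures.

Plate carrée maps x = Rλ, y = Rφ. The meridian scale is h = 1 and the parallel scale is k = 1/cos φ = sec φ.
Areal scale at 46.7°: h·k = 1.000 × 1.458 = 1.458.
Areal scale at 23.8°: h·k = 1.000 × 1.093 = 1.093.
Ratio = 1.458/1.093 ≈ 1.33.

1.33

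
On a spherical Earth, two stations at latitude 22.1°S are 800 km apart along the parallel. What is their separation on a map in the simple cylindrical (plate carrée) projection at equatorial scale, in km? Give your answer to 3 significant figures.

For the equirectangular projection with φ₀ = 0 (plate carrée), h = 1 along meridians and k = sec φ along parallels.
Along the parallel, k = sec 22.1° = 1/0.9265 = 1.079.
Map distance = 800 × 1.079 ≈ 863 km.

863 km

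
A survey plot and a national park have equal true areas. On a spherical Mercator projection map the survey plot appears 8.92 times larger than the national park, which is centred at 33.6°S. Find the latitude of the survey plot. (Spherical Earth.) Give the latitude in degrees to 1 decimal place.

73.8°

Mercator areal scale is sec²φ, so apparent-area ratio = sec²φ₁ / sec²φ₂ = cos²φ₂ / cos²φ₁.
cos²φ₂ / cos²φ₁ = 8.92  ⇒  cos φ₁ = cos 33.6° / √8.92 = 0.8329/2.987 = 0.2789.
φ₁ = arccos(0.2789) ≈ 73.8°.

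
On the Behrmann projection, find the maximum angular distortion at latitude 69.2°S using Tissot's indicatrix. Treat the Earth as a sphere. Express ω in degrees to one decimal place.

The Behrmann projection is cylindrical equal-area with φ₀ = 30°. For cylindrical equal-area with standard parallel φ₀, h = cos φ / cos φ₀ and k = cos φ₀ / cos φ, so h·k = 1.
At 69.2°: h = 0.4100, k = 2.439; principal scales a = 2.439, b = 0.4100.
sin(ω/2) = (a − b)/(a + b) = 2.029/2.849 = 0.7121, so ω = 2 arcsin(0.7121) ≈ 90.8°.

90.8°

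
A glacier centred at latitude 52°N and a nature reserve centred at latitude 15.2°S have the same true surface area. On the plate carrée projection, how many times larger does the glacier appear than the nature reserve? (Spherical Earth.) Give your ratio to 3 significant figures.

For the equirectangular projection with φ₀ = 0 (plate carrée), h = 1 along meridians and k = sec φ along parallels.
Areal scale at 52°: h·k = 1.000 × 1.624 = 1.624.
Areal scale at 15.2°: h·k = 1.000 × 1.036 = 1.036.
Ratio = 1.624/1.036 ≈ 1.57.

1.57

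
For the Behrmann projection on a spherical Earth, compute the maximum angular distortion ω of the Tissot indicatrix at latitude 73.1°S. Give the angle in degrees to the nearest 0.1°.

Behrmann is a cylindrical equal-area projection with standard parallels at ±30°. A cylindrical equal-area projection with standard parallel φ₀ has meridian scale h = cos φ / cos φ₀ and parallel scale k = cos φ₀ / cos φ (so areas are preserved, h·k = 1).
At 73.1°: h = 0.3357, k = 2.979; principal scales a = 2.979, b = 0.3357.
sin(ω/2) = (a − b)/(a + b) = 2.643/3.315 = 0.7975, so ω = 2 arcsin(0.7975) ≈ 105.8°.

105.8°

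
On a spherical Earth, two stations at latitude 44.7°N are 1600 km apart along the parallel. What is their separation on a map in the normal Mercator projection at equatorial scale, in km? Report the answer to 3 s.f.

2250 km

Mercator is conformal, so the point scale is isotropic: h = k = sec φ = 1/cos φ.
Along the parallel, k = sec 44.7° = 1/0.7108 = 1.407.
Map distance = 1600 × 1.407 ≈ 2250 km.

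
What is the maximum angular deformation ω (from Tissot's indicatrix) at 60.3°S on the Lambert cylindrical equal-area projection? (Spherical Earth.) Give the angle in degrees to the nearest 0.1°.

The Lambert cylindrical equal-area projection is the cylindrical equal-area projection with its standard parallel at the equator (φ₀ = 0). Cylindrical equal-area (φ₀ = 0°): h = cos φ / cos 0° along meridians, k = cos 0° / cos φ along parallels; h·k = 1.
At 60.3°: h = 0.4955, k = 2.018; principal scales a = 2.018, b = 0.4955.
sin(ω/2) = (a − b)/(a + b) = 1.523/2.514 = 0.6058, so ω = 2 arcsin(0.6058) ≈ 74.6°.

74.6°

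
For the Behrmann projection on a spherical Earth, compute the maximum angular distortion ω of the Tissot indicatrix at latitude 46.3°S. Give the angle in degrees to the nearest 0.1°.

25.7°

The Behrmann projection is cylindrical equal-area with φ₀ = 30°. A cylindrical equal-area projection with standard parallel φ₀ has meridian scale h = cos φ / cos φ₀ and parallel scale k = cos φ₀ / cos φ (so areas are preserved, h·k = 1).
At 46.3°: h = 0.7978, k = 1.254; principal scales a = 1.254, b = 0.7978.
sin(ω/2) = (a − b)/(a + b) = 0.4557/2.051 = 0.2222, so ω = 2 arcsin(0.2222) ≈ 25.7°.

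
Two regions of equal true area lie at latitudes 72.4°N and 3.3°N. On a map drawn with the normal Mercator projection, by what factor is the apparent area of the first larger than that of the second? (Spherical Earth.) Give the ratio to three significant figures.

Mercator areal scale is sec²φ.
At 72.4°: sec²(72.4°) = 1/0.3024² = 10.94.
At 3.3°: sec²(3.3°) = 1/0.9983² = 1.003.
Ratio = 10.94/1.003 = cos²(3.3°)/cos²(72.4°) ≈ 10.9.

10.9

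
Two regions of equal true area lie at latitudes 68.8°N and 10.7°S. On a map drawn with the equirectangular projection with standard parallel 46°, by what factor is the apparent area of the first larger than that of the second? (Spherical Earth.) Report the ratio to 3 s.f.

The equidistant cylindrical projection with φ₀ = 46° has h = 1 (meridians true) and k = cos φ₀ / cos φ along parallels.
Areal scale at 68.8°: h·k = 1.000 × 1.921 = 1.921.
Areal scale at 10.7°: h·k = 1.000 × 0.7070 = 0.7070.
Ratio = 1.921/0.7070 ≈ 2.72.

2.72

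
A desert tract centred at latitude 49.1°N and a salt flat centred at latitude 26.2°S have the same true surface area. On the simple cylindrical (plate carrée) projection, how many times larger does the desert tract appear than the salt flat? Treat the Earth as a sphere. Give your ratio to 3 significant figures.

1.37

In the plate carrée (x = Rλ, y = Rφ), meridians are true-scale (h = 1) and parallels are stretched by k = sec φ.
Areal scale at 49.1°: h·k = 1.000 × 1.527 = 1.527.
Areal scale at 26.2°: h·k = 1.000 × 1.115 = 1.115.
Ratio = 1.527/1.115 ≈ 1.37.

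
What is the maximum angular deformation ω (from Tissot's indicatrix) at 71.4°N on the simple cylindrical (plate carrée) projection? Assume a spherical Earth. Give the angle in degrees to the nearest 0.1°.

62.2°

In the plate carrée (x = Rλ, y = Rφ), meridians are true-scale (h = 1) and parallels are stretched by k = sec φ.
At 71.4°: h = 1.000, k = 3.135; principal scales a = 3.135, b = 1.000.
sin(ω/2) = (a − b)/(a + b) = 2.135/4.135 = 0.5163, so ω = 2 arcsin(0.5163) ≈ 62.2°.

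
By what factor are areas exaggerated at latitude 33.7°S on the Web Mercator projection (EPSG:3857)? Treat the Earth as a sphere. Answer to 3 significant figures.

1.44

The Mercator projection is conformal; its linear scale factor is the same in every direction and equals sec φ = 1/cos φ.
Areal scale = k² = sec²φ = 1/cos²(33.7°) = 1/0.8320² = 1.445.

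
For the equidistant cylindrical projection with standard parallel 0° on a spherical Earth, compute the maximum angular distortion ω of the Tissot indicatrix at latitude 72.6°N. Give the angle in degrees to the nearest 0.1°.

For the equirectangular projection with φ₀ = 0 (plate carrée), h = 1 along meridians and k = sec φ along parallels.
At 72.6°: h = 1.000, k = 3.344; principal scales a = 3.344, b = 1.000.
sin(ω/2) = (a − b)/(a + b) = 2.344/4.344 = 0.5396, so ω = 2 arcsin(0.5396) ≈ 65.3°.

65.3°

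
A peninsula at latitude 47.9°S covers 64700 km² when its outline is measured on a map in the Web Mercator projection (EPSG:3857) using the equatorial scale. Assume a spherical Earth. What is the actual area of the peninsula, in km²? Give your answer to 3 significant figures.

29100 km²

For Mercator, h = k = sec φ (a conformal cylindrical projection has a single point scale, 1/cos φ).
Areal scale = k² = sec²φ = 1/cos²(47.9°) = 1/0.6704² = 2.225.
True area = apparent / (areal scale) = 64700 / 2.225 ≈ 29100 km².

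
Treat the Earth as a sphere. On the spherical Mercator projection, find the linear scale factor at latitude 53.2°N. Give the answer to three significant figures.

For Mercator, h = k = sec φ (a conformal cylindrical projection has a single point scale, 1/cos φ).
k = 1/cos 53.2° = 1/0.5990 = 1.669.

1.67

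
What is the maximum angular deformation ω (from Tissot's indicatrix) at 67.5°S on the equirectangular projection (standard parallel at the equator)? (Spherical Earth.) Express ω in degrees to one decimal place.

In the plate carrée (x = Rλ, y = Rφ), meridians are true-scale (h = 1) and parallels are stretched by k = sec φ.
At 67.5°: h = 1.000, k = 2.613; principal scales a = 2.613, b = 1.000.
sin(ω/2) = (a − b)/(a + b) = 1.613/3.613 = 0.4465, so ω = 2 arcsin(0.4465) ≈ 53.0°.

53.0°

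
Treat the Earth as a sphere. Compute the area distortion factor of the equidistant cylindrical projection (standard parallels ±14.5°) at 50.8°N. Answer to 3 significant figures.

In the equirectangular projection with standard parallel φ₀ = 14.5° (x = Rλ cos φ₀, y = Rφ), meridians are true-scale (h = 1) and the parallel scale is k = cos φ₀ / cos φ.
Areal scale = h·k = 1 × cos φ₀ / cos φ; at 50.8°, h = 1.000, k = 1.532, so h·k = 1.532.

1.53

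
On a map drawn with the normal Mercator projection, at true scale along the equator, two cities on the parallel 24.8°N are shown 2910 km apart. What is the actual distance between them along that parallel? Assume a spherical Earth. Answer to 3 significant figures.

The Mercator projection is conformal; its linear scale factor is the same in every direction and equals sec φ = 1/cos φ.
Along the parallel at 24.8°, map distances are exaggerated by k = sec 24.8° = 1.102.
True distance = 2910 / 1.102 = 2910 × cos 24.8° ≈ 2640 km.

2640 km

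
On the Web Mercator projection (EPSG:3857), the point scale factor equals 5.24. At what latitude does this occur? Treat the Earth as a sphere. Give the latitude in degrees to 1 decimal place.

79.0°

Mercator scale is k = sec φ = 1/cos φ.
1/cos φ = 5.24  ⇒  cos φ = 0.1908  ⇒  φ = arccos(0.1908) ≈ 79.0°.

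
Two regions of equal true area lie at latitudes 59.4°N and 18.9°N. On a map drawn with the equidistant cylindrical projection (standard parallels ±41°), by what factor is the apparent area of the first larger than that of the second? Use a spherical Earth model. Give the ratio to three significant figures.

The equidistant cylindrical projection with φ₀ = 41° has h = 1 (meridians true) and k = cos φ₀ / cos φ along parallels.
Areal scale at 59.4°: h·k = 1.000 × 1.483 = 1.483.
Areal scale at 18.9°: h·k = 1.000 × 0.7977 = 0.7977.
Ratio = 1.483/0.7977 ≈ 1.86.

1.86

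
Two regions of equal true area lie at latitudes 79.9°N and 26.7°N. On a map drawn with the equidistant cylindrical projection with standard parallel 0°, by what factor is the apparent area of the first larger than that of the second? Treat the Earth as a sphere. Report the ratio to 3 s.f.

5.09

Plate carrée maps x = Rλ, y = Rφ. The meridian scale is h = 1 and the parallel scale is k = 1/cos φ = sec φ.
Areal scale at 79.9°: h·k = 1.000 × 5.702 = 5.702.
Areal scale at 26.7°: h·k = 1.000 × 1.119 = 1.119.
Ratio = 5.702/1.119 ≈ 5.09.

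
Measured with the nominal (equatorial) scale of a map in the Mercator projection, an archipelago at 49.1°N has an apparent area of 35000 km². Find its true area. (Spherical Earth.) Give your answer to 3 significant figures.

The Mercator projection is conformal; its linear scale factor is the same in every direction and equals sec φ = 1/cos φ.
Areal scale = k² = sec²φ = 1/cos²(49.1°) = 1/0.6547² = 2.333.
True area = apparent / (areal scale) = 35000 / 2.333 ≈ 15000 km².

15000 km²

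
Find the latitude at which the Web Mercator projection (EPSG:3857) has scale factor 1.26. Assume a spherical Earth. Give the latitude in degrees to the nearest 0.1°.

37.5°

Mercator scale is k = sec φ = 1/cos φ.
1/cos φ = 1.26  ⇒  cos φ = 0.7937  ⇒  φ = arccos(0.7937) ≈ 37.5°.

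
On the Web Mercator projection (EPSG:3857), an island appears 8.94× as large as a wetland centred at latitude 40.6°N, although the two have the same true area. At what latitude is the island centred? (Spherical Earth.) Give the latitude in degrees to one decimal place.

For equal true areas on Mercator, apparent areas scale as sec²φ, so the ratio is cos²φ₂ / cos²φ₁.
cos²φ₂ / cos²φ₁ = 8.94  ⇒  cos φ₁ = cos 40.6° / √8.94 = 0.7593/2.990 = 0.2539.
φ₁ = arccos(0.2539) ≈ 75.3°.

75.3°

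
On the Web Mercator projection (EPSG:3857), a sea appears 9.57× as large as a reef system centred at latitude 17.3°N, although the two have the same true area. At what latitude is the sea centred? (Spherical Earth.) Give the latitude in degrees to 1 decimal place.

72.0°

On Mercator, (apparent₁)/(apparent₂) = sec²φ₁ / sec²φ₂ when true areas are equal.
cos²φ₂ / cos²φ₁ = 9.57  ⇒  cos φ₁ = cos 17.3° / √9.57 = 0.9548/3.094 = 0.3086.
φ₁ = arccos(0.3086) ≈ 72.0°.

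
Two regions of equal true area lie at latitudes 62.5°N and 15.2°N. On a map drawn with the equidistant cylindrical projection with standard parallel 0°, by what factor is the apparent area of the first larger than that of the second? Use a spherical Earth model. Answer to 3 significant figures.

2.09

In the plate carrée (x = Rλ, y = Rφ), meridians are true-scale (h = 1) and parallels are stretched by k = sec φ.
Areal scale at 62.5°: h·k = 1.000 × 2.166 = 2.166.
Areal scale at 15.2°: h·k = 1.000 × 1.036 = 1.036.
Ratio = 2.166/1.036 ≈ 2.09.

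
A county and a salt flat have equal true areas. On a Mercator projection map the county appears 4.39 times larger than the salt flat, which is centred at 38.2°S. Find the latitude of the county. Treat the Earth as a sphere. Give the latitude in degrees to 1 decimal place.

68.0°

On Mercator, (apparent₁)/(apparent₂) = sec²φ₁ / sec²φ₂ when true areas are equal.
cos²φ₂ / cos²φ₁ = 4.39  ⇒  cos φ₁ = cos 38.2° / √4.39 = 0.7859/2.095 = 0.3751.
φ₁ = arccos(0.3751) ≈ 68.0°.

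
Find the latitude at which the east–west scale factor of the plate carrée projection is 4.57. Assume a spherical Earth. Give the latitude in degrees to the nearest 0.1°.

Plate carrée: h = 1, k = sec φ along parallels.
sec φ = 4.57  ⇒  cos φ = 0.2188  ⇒  φ ≈ 77.4°.

77.4°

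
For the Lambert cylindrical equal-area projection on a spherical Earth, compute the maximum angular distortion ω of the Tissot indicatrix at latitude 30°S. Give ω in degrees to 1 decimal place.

16.4°

The Lambert cylindrical equal-area projection is the cylindrical equal-area projection with its standard parallel at the equator (φ₀ = 0). For cylindrical equal-area with standard parallel φ₀, h = cos φ / cos φ₀ and k = cos φ₀ / cos φ, so h·k = 1.
At 30°: h = 0.8660, k = 1.155; principal scales a = 1.155, b = 0.8660.
sin(ω/2) = (a − b)/(a + b) = 0.2887/2.021 = 0.1429, so ω = 2 arcsin(0.1429) ≈ 16.4°.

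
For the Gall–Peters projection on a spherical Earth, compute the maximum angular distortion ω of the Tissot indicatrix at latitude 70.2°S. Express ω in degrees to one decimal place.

The Gall–Peters projection is cylindrical equal-area with φ₀ = 45°. For cylindrical equal-area with standard parallel φ₀, h = cos φ / cos φ₀ and k = cos φ₀ / cos φ, so h·k = 1.
At 70.2°: h = 0.4790, k = 2.087; principal scales a = 2.087, b = 0.4790.
sin(ω/2) = (a − b)/(a + b) = 1.608/2.567 = 0.6267, so ω = 2 arcsin(0.6267) ≈ 77.6°.

77.6°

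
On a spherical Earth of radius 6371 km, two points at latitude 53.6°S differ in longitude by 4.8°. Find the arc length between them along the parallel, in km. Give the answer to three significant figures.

317 km

Arc length along a parallel = R cos φ · Δλ (with Δλ in radians).
= 6371 × cos 53.6° × (4.8° × π/180) = 6371 × 0.5934 × 0.08378 ≈ 317 km.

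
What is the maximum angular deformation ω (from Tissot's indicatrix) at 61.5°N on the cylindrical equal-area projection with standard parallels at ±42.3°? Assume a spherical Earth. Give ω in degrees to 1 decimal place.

A cylindrical equal-area projection with standard parallel φ₀ has meridian scale h = cos φ / cos φ₀ and parallel scale k = cos φ₀ / cos φ (so areas are preserved, h·k = 1).
At 61.5°: h = 0.6451, k = 1.550; principal scales a = 1.550, b = 0.6451.
sin(ω/2) = (a − b)/(a + b) = 0.9049/2.195 = 0.4122, so ω = 2 arcsin(0.4122) ≈ 48.7°.

48.7°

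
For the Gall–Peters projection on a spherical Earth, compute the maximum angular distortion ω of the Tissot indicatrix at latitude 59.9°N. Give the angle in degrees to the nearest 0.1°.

38.6°

The Gall–Peters projection is cylindrical equal-area with φ₀ = 45°. Cylindrical equal-area (φ₀ = 45°): h = cos φ / cos 45° along meridians, k = cos 45° / cos φ along parallels; h·k = 1.
At 59.9°: h = 0.7092, k = 1.410; principal scales a = 1.410, b = 0.7092.
sin(ω/2) = (a − b)/(a + b) = 0.7007/2.119 = 0.3306, so ω = 2 arcsin(0.3306) ≈ 38.6°.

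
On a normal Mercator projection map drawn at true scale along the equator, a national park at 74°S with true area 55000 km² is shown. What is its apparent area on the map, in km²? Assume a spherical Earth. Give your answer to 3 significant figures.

Mercator is conformal, so the point scale is isotropic: h = k = sec φ = 1/cos φ.
Areal scale = k² = sec²φ = 1/cos²(74°) = 1/0.2756² = 13.16.
Apparent area = 55000 × 13.16 ≈ 724000 km².

724000 km²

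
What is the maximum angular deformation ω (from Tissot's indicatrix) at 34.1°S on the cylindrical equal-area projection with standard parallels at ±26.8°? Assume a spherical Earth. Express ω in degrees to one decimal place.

Cylindrical equal-area (φ₀ = 26.8°): h = cos φ / cos 26.8° along meridians, k = cos 26.8° / cos φ along parallels; h·k = 1.
At 34.1°: h = 0.9277, k = 1.078; principal scales a = 1.078, b = 0.9277.
sin(ω/2) = (a − b)/(a + b) = 0.1502/2.006 = 0.07490, so ω = 2 arcsin(0.07490) ≈ 8.6°.

8.6°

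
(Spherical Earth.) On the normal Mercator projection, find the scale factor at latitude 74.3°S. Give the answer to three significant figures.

The Mercator projection is conformal; its linear scale factor is the same in every direction and equals sec φ = 1/cos φ.
k = 1/cos 74.3° = 1/0.2706 = 3.695.

3.70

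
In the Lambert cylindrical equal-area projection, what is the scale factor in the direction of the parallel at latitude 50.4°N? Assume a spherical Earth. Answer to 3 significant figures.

The Lambert cylindrical equal-area projection is the cylindrical equal-area projection with its standard parallel at the equator (φ₀ = 0). For cylindrical equal-area with standard parallel φ₀, h = cos φ / cos φ₀ and k = cos φ₀ / cos φ, so h·k = 1.
k = cos 0° / cos 50.4° = 1.000/0.6374 = 1.569.

1.57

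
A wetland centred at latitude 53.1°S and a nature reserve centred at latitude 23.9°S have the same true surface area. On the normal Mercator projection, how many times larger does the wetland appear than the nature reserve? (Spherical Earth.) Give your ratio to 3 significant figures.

Mercator areal scale is sec²φ.
At 53.1°: sec²(53.1°) = 1/0.6004² = 2.774.
At 23.9°: sec²(23.9°) = 1/0.9143² = 1.196.
Ratio = 2.774/1.196 = cos²(23.9°)/cos²(53.1°) ≈ 2.32.

2.32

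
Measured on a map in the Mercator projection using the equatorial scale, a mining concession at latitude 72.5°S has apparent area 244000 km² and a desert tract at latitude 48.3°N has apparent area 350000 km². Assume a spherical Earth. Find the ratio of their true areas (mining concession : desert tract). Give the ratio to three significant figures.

Mercator's areal exaggeration is sec²φ; hence true area = (apparent area) · cos²φ.
True area of mining concession: 244000 × cos²(72.5°) = 244000 × 0.09042 = 22060 km².
True area of desert tract: 350000 × cos²(48.3°) = 350000 × 0.4425 = 154900 km².
Ratio = 22060 / 154900 ≈ 0.142.

0.142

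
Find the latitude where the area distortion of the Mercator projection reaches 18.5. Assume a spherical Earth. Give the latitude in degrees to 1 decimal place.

Mercator areal scale is sec²φ.
sec²φ = 18.5  ⇒  cos²φ = 0.05405  ⇒  cos φ = 0.2325.
φ = arccos(0.2325) ≈ 76.6°.

76.6°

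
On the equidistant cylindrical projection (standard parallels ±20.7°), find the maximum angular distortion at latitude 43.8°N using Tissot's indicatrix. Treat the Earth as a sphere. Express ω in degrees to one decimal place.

14.8°

With standard parallel φ₀ = 20.7°, the equirectangular projection gives x = Rλ cos φ₀, y = Rφ, so h = 1 and k = cos 20.7° / cos φ.
At 43.8°: h = 1.000, k = 1.296; principal scales a = 1.296, b = 1.000.
sin(ω/2) = (a − b)/(a + b) = 0.2961/2.296 = 0.1289, so ω = 2 arcsin(0.1289) ≈ 14.8°.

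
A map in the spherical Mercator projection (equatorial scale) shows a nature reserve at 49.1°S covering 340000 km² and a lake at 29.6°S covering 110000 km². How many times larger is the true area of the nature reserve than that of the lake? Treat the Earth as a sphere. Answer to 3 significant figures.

Mercator's areal exaggeration is sec²φ; hence true area = (apparent area) · cos²φ.
True area of nature reserve: 340000 × cos²(49.1°) = 340000 × 0.4287 = 145800 km².
True area of lake: 110000 × cos²(29.6°) = 110000 × 0.7560 = 83160 km².
Ratio = 145800 / 83160 ≈ 1.75.

1.75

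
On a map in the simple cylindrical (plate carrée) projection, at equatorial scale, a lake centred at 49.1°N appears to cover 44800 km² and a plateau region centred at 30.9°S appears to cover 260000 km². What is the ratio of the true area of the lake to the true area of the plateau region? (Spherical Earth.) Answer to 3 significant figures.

Plate carrée has h = 1 and k = sec φ, giving areal scale sec φ; true area = (apparent area) · cos φ.
True area of lake: 44800 × cos(49.1°) = 44800 × 0.6547 = 29330 km².
True area of plateau region: 260000 × cos(30.9°) = 260000 × 0.8581 = 223100 km².
Ratio = 29330 / 223100 ≈ 0.131.

0.131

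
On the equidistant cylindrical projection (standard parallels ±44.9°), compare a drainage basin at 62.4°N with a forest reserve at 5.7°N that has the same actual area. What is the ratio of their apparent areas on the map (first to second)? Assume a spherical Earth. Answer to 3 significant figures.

2.15

The equidistant cylindrical projection with φ₀ = 44.9° has h = 1 (meridians true) and k = cos φ₀ / cos φ along parallels.
Areal scale at 62.4°: h·k = 1.000 × 1.529 = 1.529.
Areal scale at 5.7°: h·k = 1.000 × 0.7119 = 0.7119.
Ratio = 1.529/0.7119 ≈ 2.15.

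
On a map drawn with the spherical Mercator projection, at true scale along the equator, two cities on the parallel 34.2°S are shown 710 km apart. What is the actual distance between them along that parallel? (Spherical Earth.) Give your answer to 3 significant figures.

587 km

The Mercator projection is conformal; its linear scale factor is the same in every direction and equals sec φ = 1/cos φ.
Along the parallel at 34.2°, map distances are exaggerated by k = sec 34.2° = 1.209.
True distance = 710 / 1.209 = 710 × cos 34.2° ≈ 587 km.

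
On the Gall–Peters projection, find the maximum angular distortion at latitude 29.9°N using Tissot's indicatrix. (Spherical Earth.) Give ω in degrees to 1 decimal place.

Gall–Peters is a cylindrical equal-area projection with standard parallels at ±45°. For cylindrical equal-area with standard parallel φ₀, h = cos φ / cos φ₀ and k = cos φ₀ / cos φ, so h·k = 1.
At 29.9°: h = 1.226, k = 0.8157; principal scales a = 1.226, b = 0.8157.
sin(ω/2) = (a − b)/(a + b) = 0.4103/2.042 = 0.2010, so ω = 2 arcsin(0.2010) ≈ 23.2°.

23.2°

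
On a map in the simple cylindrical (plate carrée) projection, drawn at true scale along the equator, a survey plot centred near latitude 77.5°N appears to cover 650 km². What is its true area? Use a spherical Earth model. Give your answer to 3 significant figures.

In the plate carrée (x = Rλ, y = Rφ), meridians are true-scale (h = 1) and parallels are stretched by k = sec φ.
Areal scale = h·k = 1 × sec φ; at 77.5°, h = 1.000, k = 4.620, so h·k = 4.620.
True area = apparent / (areal scale) = 650 / 4.620 ≈ 141 km².

141 km²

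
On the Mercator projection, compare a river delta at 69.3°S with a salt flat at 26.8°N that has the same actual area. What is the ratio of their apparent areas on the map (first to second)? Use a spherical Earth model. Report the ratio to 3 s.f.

Mercator areal scale is sec²φ.
At 69.3°: sec²(69.3°) = 1/0.3535² = 8.004.
At 26.8°: sec²(26.8°) = 1/0.8926² = 1.255.
Ratio = 8.004/1.255 = cos²(26.8°)/cos²(69.3°) ≈ 6.38.

6.38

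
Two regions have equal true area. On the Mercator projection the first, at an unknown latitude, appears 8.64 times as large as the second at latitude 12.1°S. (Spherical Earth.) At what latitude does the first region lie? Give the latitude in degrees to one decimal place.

70.6°

For equal true areas on Mercator, apparent areas scale as sec²φ, so the ratio is cos²φ₂ / cos²φ₁.
cos²φ₂ / cos²φ₁ = 8.64  ⇒  cos φ₁ = cos 12.1° / √8.64 = 0.9778/2.939 = 0.3326.
φ₁ = arccos(0.3326) ≈ 70.6°.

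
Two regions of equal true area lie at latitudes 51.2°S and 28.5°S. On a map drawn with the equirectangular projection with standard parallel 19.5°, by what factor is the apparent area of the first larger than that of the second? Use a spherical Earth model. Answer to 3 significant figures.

With standard parallel φ₀ = 19.5°, the equirectangular projection gives x = Rλ cos φ₀, y = Rφ, so h = 1 and k = cos 19.5° / cos φ.
Areal scale at 51.2°: h·k = 1.000 × 1.504 = 1.504.
Areal scale at 28.5°: h·k = 1.000 × 1.073 = 1.073.
Ratio = 1.504/1.073 ≈ 1.40.

1.40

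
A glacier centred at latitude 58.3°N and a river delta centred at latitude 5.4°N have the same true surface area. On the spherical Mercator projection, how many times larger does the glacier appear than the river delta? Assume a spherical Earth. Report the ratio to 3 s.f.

3.59

On Mercator, area is exaggerated by sec²φ = 1/cos²φ.
At 58.3°: sec²(58.3°) = 1/0.5255² = 3.622.
At 5.4°: sec²(5.4°) = 1/0.9956² = 1.009.
Ratio = 3.622/1.009 = cos²(5.4°)/cos²(58.3°) ≈ 3.59.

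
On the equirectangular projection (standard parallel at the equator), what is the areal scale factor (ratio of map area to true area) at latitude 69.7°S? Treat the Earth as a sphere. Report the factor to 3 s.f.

2.88

In the plate carrée (x = Rλ, y = Rφ), meridians are true-scale (h = 1) and parallels are stretched by k = sec φ.
Areal scale = h·k = 1 × sec φ; at 69.7°, h = 1.000, k = 2.882, so h·k = 2.882.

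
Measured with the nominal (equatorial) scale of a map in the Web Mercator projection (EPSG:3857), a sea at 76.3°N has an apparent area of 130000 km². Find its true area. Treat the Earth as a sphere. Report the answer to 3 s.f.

Mercator is conformal, so the point scale is isotropic: h = k = sec φ = 1/cos φ.
Areal scale = k² = sec²φ = 1/cos²(76.3°) = 1/0.2368² = 17.83.
True area = apparent / (areal scale) = 130000 / 17.83 ≈ 7290 km².

7290 km²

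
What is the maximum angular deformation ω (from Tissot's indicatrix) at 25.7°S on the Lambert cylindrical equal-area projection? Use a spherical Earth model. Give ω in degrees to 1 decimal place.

The Lambert cylindrical equal-area projection is the cylindrical equal-area projection with its standard parallel at the equator (φ₀ = 0). For cylindrical equal-area with standard parallel φ₀, h = cos φ / cos φ₀ and k = cos φ₀ / cos φ, so h·k = 1.
At 25.7°: h = 0.9011, k = 1.110; principal scales a = 1.110, b = 0.9011.
sin(ω/2) = (a − b)/(a + b) = 0.2087/2.011 = 0.1038, so ω = 2 arcsin(0.1038) ≈ 11.9°.

11.9°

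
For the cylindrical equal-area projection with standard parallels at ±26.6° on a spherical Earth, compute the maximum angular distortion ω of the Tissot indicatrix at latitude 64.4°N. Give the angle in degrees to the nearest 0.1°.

For cylindrical equal-area with standard parallel φ₀, h = cos φ / cos φ₀ and k = cos φ₀ / cos φ, so h·k = 1.
At 64.4°: h = 0.4832, k = 2.069; principal scales a = 2.069, b = 0.4832.
sin(ω/2) = (a − b)/(a + b) = 1.586/2.553 = 0.6214, so ω = 2 arcsin(0.6214) ≈ 76.8°.

76.8°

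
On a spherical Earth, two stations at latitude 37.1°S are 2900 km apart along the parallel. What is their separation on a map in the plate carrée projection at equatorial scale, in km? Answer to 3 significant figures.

3640 km

For the equirectangular projection with φ₀ = 0 (plate carrée), h = 1 along meridians and k = sec φ along parallels.
Along the parallel, k = sec 37.1° = 1/0.7976 = 1.254.
Map distance = 2900 × 1.254 ≈ 3640 km.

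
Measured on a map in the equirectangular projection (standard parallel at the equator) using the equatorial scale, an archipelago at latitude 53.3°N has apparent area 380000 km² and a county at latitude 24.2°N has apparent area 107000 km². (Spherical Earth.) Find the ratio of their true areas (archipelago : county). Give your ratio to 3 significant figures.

2.33

Plate carrée has h = 1 and k = sec φ, giving areal scale sec φ; true area = (apparent area) · cos φ.
True area of archipelago: 380000 × cos(53.3°) = 380000 × 0.5976 = 227100 km².
True area of county: 107000 × cos(24.2°) = 107000 × 0.9121 = 97600 km².
Ratio = 227100 / 97600 ≈ 2.33.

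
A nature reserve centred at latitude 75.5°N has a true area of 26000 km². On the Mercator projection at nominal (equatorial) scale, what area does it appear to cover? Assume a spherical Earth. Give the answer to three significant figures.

415000 km²

The Mercator projection is conformal; its linear scale factor is the same in every direction and equals sec φ = 1/cos φ.
Areal scale = k² = sec²φ = 1/cos²(75.5°) = 1/0.2504² = 15.95.
Apparent area = 26000 × 15.95 ≈ 415000 km².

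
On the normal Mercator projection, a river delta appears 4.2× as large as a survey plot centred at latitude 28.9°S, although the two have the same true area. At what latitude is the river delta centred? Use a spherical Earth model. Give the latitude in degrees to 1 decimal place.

For equal true areas on Mercator, apparent areas scale as sec²φ, so the ratio is cos²φ₂ / cos²φ₁.
cos²φ₂ / cos²φ₁ = 4.2  ⇒  cos φ₁ = cos 28.9° / √4.2 = 0.8755/2.049 = 0.4272.
φ₁ = arccos(0.4272) ≈ 64.7°.

64.7°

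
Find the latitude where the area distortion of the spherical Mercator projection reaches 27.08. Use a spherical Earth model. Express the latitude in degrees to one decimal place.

Mercator areal scale is sec²φ.
sec²φ = 27.08  ⇒  cos²φ = 0.03693  ⇒  cos φ = 0.1922.
φ = arccos(0.1922) ≈ 78.9°.

78.9°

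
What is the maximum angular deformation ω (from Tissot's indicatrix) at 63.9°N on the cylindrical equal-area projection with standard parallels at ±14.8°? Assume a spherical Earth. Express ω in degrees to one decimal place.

A cylindrical equal-area projection with standard parallel φ₀ has meridian scale h = cos φ / cos φ₀ and parallel scale k = cos φ₀ / cos φ (so areas are preserved, h·k = 1).
At 63.9°: h = 0.4550, k = 2.198; principal scales a = 2.198, b = 0.4550.
sin(ω/2) = (a − b)/(a + b) = 1.743/2.653 = 0.6569, so ω = 2 arcsin(0.6569) ≈ 82.1°.

82.1°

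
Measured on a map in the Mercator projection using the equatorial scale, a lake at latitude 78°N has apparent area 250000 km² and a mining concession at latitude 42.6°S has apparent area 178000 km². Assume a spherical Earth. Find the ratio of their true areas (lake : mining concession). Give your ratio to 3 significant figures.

Mercator's areal exaggeration is sec²φ; hence true area = (apparent area) · cos²φ.
True area of lake: 250000 × cos²(78°) = 250000 × 0.04323 = 10810 km².
True area of mining concession: 178000 × cos²(42.6°) = 178000 × 0.5418 = 96450 km².
Ratio = 10810 / 96450 ≈ 0.112.

0.112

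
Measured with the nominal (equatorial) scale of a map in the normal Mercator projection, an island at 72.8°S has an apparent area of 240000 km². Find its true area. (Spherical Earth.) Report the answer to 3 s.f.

21000 km²

The Mercator projection is conformal; its linear scale factor is the same in every direction and equals sec φ = 1/cos φ.
Areal scale = k² = sec²φ = 1/cos²(72.8°) = 1/0.2957² = 11.44.
True area = apparent / (areal scale) = 240000 / 11.44 ≈ 21000 km².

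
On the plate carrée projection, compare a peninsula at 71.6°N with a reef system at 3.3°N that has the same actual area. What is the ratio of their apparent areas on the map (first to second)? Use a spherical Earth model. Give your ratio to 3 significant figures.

In the plate carrée (x = Rλ, y = Rφ), meridians are true-scale (h = 1) and parallels are stretched by k = sec φ.
Areal scale at 71.6°: h·k = 1.000 × 3.168 = 3.168.
Areal scale at 3.3°: h·k = 1.000 × 1.002 = 1.002.
Ratio = 3.168/1.002 ≈ 3.16.

3.16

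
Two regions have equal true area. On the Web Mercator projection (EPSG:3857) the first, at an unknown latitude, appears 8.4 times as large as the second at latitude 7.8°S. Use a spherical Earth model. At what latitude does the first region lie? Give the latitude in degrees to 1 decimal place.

70.0°

On Mercator, (apparent₁)/(apparent₂) = sec²φ₁ / sec²φ₂ when true areas are equal.
cos²φ₂ / cos²φ₁ = 8.4  ⇒  cos φ₁ = cos 7.8° / √8.4 = 0.9907/2.898 = 0.3418.
φ₁ = arccos(0.3418) ≈ 70.0°.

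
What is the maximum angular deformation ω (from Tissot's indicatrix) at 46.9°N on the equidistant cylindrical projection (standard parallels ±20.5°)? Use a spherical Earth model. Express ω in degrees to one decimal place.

The equidistant cylindrical projection with φ₀ = 20.5° has h = 1 (meridians true) and k = cos φ₀ / cos φ along parallels.
At 46.9°: h = 1.000, k = 1.371; principal scales a = 1.371, b = 1.000.
sin(ω/2) = (a − b)/(a + b) = 0.3709/2.371 = 0.1564, so ω = 2 arcsin(0.1564) ≈ 18.0°.

18.0°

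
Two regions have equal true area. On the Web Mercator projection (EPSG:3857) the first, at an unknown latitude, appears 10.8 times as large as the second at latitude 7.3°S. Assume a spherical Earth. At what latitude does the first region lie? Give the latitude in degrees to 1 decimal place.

72.4°

Mercator areal scale is sec²φ, so apparent-area ratio = sec²φ₁ / sec²φ₂ = cos²φ₂ / cos²φ₁.
cos²φ₂ / cos²φ₁ = 10.8  ⇒  cos φ₁ = cos 7.3° / √10.8 = 0.9919/3.286 = 0.3018.
φ₁ = arccos(0.3018) ≈ 72.4°.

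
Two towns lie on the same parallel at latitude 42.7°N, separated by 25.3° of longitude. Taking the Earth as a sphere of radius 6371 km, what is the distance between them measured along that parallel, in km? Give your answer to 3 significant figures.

Arc length along a parallel = R cos φ · Δλ (with Δλ in radians).
= 6371 × cos 42.7° × (25.3° × π/180) = 6371 × 0.7349 × 0.4416 ≈ 2070 km.

2070 km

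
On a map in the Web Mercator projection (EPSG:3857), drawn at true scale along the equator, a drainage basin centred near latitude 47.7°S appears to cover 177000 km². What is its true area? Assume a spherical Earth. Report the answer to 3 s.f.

80200 km²

Mercator is conformal, so the point scale is isotropic: h = k = sec φ = 1/cos φ.
Areal scale = k² = sec²φ = 1/cos²(47.7°) = 1/0.6730² = 2.208.
True area = apparent / (areal scale) = 177000 / 2.208 ≈ 80200 km².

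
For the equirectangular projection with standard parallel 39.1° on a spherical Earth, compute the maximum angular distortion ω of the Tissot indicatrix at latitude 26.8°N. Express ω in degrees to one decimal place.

With standard parallel φ₀ = 39.1°, the equirectangular projection gives x = Rλ cos φ₀, y = Rφ, so h = 1 and k = cos 39.1° / cos φ.
At 26.8°: h = 1.000, k = 0.8694; principal scales a = 1.000, b = 0.8694.
sin(ω/2) = (a − b)/(a + b) = 0.1306/1.869 = 0.06984, so ω = 2 arcsin(0.06984) ≈ 8.0°.

8.0°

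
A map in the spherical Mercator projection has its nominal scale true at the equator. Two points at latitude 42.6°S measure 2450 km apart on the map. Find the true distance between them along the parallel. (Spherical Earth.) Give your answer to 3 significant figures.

The Mercator projection is conformal; its linear scale factor is the same in every direction and equals sec φ = 1/cos φ.
Along the parallel at 42.6°, map distances are exaggerated by k = sec 42.6° = 1.359.
True distance = 2450 / 1.359 = 2450 × cos 42.6° ≈ 1800 km.

1800 km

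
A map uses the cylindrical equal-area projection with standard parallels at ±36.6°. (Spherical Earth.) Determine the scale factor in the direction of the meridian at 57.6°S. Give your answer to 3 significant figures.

0.667

Cylindrical equal-area (φ₀ = 36.6°): h = cos φ / cos 36.6° along meridians, k = cos 36.6° / cos φ along parallels; h·k = 1.
h = cos 57.6° / cos 36.6° = 0.5358/0.8028 = 0.6674.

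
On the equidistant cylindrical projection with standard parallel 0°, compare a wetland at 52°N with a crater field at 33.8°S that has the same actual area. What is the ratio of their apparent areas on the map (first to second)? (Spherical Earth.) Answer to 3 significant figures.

1.35

Plate carrée maps x = Rλ, y = Rφ. The meridian scale is h = 1 and the parallel scale is k = 1/cos φ = sec φ.
Areal scale at 52°: h·k = 1.000 × 1.624 = 1.624.
Areal scale at 33.8°: h·k = 1.000 × 1.203 = 1.203.
Ratio = 1.624/1.203 ≈ 1.35.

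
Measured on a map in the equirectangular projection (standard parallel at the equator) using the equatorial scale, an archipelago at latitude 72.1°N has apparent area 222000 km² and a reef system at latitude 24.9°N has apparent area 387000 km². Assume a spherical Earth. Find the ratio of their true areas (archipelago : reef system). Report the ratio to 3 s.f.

Plate carrée has h = 1 and k = sec φ, giving areal scale sec φ; true area = (apparent area) · cos φ.
True area of archipelago: 222000 × cos(72.1°) = 222000 × 0.3074 = 68230 km².
True area of reef system: 387000 × cos(24.9°) = 387000 × 0.9070 = 351000 km².
Ratio = 68230 / 351000 ≈ 0.194.

0.194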